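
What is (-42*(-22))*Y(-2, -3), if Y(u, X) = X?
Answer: -2772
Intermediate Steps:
(-42*(-22))*Y(-2, -3) = -42*(-22)*(-3) = 924*(-3) = -2772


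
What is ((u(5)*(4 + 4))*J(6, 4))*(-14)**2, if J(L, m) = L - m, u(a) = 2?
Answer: 6272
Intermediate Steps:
((u(5)*(4 + 4))*J(6, 4))*(-14)**2 = ((2*(4 + 4))*(6 - 1*4))*(-14)**2 = ((2*8)*(6 - 4))*196 = (16*2)*196 = 32*196 = 6272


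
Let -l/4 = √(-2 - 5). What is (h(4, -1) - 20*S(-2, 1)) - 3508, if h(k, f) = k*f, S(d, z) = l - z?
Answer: -3492 + 80*I*√7 ≈ -3492.0 + 211.66*I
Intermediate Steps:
l = -4*I*√7 (l = -4*√(-2 - 5) = -4*I*√7 ≈ -10.583*I)
S(d, z) = -z - 4*I*√7 (S(d, z) = -4*I*√7 - z = -z - 4*I*√7)
h(k, f) = f*k
(h(4, -1) - 20*S(-2, 1)) - 3508 = (-1*4 - 20*(-1*1 - 4*I*√7)) - 3508 = (-4 - 20*(-1 - 4*I*√7)) - 3508 = (-4 + (20 + 80*I*√7)) - 3508 = (16 + 80*I*√7) - 3508 = -3492 + 80*I*√7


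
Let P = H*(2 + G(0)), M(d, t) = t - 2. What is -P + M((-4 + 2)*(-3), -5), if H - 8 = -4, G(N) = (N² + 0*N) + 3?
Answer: -27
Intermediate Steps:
G(N) = 3 + N² (G(N) = (N² + 0) + 3 = N² + 3 = 3 + N²)
M(d, t) = -2 + t
H = 4 (H = 8 - 4 = 4)
P = 20 (P = 4*(2 + (3 + 0²)) = 4*(2 + (3 + 0)) = 4*(2 + 3) = 4*5 = 20)
-P + M((-4 + 2)*(-3), -5) = -1*20 + (-2 - 5) = -20 - 7 = -27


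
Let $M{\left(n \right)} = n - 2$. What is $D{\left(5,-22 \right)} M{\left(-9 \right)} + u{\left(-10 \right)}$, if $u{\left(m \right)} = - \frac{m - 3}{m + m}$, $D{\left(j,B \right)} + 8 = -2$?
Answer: $\frac{2187}{20} \approx 109.35$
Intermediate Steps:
$D{\left(j,B \right)} = -10$ ($D{\left(j,B \right)} = -8 - 2 = -10$)
$M{\left(n \right)} = -2 + n$
$u{\left(m \right)} = - \frac{-3 + m}{2 m}$
$D{\left(5,-22 \right)} M{\left(-9 \right)} + u{\left(-10 \right)} = - 10 \left(-2 - 9\right) + \frac{3 - -10}{2 \left(-10\right)} = \left(-10\right) \left(-11\right) + \frac{1}{2} \left(- \frac{1}{10}\right) \left(3 + 10\right) = 110 + \frac{1}{2} \left(- \frac{1}{10}\right) 13 = 110 - \frac{13}{20} = \frac{2187}{20}$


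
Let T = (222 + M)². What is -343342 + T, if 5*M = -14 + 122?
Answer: -7100026/25 ≈ -2.8400e+5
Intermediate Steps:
M = 108/5 (M = (-14 + 122)/5 = (⅕)*108 = 108/5 ≈ 21.600)
T = 1483524/25 (T = (222 + 108/5)² = (1218/5)² = 1483524/25 ≈ 59341.)
-343342 + T = -343342 + 1483524/25 = -7100026/25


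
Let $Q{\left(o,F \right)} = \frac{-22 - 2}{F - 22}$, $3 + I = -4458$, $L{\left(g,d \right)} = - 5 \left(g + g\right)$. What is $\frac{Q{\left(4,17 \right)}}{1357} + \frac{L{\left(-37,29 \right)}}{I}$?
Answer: $- \frac{2403386}{30267885} \approx -0.079404$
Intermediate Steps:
$L{\left(g,d \right)} = - 10 g$ ($L{\left(g,d \right)} = - 5 \cdot 2 g = - 10 g$)
$I = -4461$ ($I = -3 - 4458 = -4461$)
$Q{\left(o,F \right)} = - \frac{24}{-22 + F}$
$\frac{Q{\left(4,17 \right)}}{1357} + \frac{L{\left(-37,29 \right)}}{I} = \frac{\left(-24\right) \frac{1}{-22 + 17}}{1357} + \frac{\left(-10\right) \left(-37\right)}{-4461} = - \frac{24}{-5} \cdot \frac{1}{1357} + 370 \left(- \frac{1}{4461}\right) = \left(-24\right) \left(- \frac{1}{5}\right) \frac{1}{1357} - \frac{370}{4461} = \frac{24}{5} \cdot \frac{1}{1357} - \frac{370}{4461} = \frac{24}{6785} - \frac{370}{4461} = - \frac{2403386}{30267885}$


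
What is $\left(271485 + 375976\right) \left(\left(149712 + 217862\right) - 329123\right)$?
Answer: $24895522911$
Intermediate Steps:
$\left(271485 + 375976\right) \left(\left(149712 + 217862\right) - 329123\right) = 647461 \left(367574 - 329123\right) = 647461 \cdot 38451 = 24895522911$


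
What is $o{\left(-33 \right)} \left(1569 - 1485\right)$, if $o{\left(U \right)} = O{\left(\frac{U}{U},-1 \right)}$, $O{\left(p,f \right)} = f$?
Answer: $-84$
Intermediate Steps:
$o{\left(U \right)} = -1$
$o{\left(-33 \right)} \left(1569 - 1485\right) = - (1569 - 1485) = \left(-1\right) 84 = -84$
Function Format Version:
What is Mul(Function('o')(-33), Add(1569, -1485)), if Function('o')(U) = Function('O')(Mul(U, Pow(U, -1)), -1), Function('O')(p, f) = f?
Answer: -84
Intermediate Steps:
Function('o')(U) = -1
Mul(Function('o')(-33), Add(1569, -1485)) = Mul(-1, Add(1569, -1485)) = Mul(-1, 84) = -84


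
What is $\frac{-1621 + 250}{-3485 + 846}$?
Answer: $\frac{1371}{2639} \approx 0.51952$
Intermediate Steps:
$\frac{-1621 + 250}{-3485 + 846} = - \frac{1371}{-2639} = \left(-1371\right) \left(- \frac{1}{2639}\right) = \frac{1371}{2639}$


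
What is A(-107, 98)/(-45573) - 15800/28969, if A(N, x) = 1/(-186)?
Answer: -133929903431/245557988082 ≈ -0.54541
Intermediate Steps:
A(N, x) = -1/186
A(-107, 98)/(-45573) - 15800/28969 = -1/186/(-45573) - 15800/28969 = -1/186*(-1/45573) - 15800*1/28969 = 1/8476578 - 15800/28969 = -133929903431/245557988082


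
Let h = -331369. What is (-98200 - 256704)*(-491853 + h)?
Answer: 292164780688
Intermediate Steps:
(-98200 - 256704)*(-491853 + h) = (-98200 - 256704)*(-491853 - 331369) = -354904*(-823222) = 292164780688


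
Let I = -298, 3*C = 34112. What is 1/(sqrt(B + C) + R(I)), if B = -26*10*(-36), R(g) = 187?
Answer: 561/42715 - 52*sqrt(69)/42715 ≈ 0.0030213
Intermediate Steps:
C = 34112/3 (C = (1/3)*34112 = 34112/3 ≈ 11371.)
B = 9360 (B = -260*(-36) = 9360)
1/(sqrt(B + C) + R(I)) = 1/(sqrt(9360 + 34112/3) + 187) = 1/(sqrt(62192/3) + 187) = 1/(52*sqrt(69)/3 + 187) = 1/(187 + 52*sqrt(69)/3)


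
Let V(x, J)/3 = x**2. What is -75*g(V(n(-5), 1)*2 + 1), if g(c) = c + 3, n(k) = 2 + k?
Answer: -4350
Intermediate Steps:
V(x, J) = 3*x**2
g(c) = 3 + c
-75*g(V(n(-5), 1)*2 + 1) = -75*(3 + ((3*(2 - 5)**2)*2 + 1)) = -75*(3 + ((3*(-3)**2)*2 + 1)) = -75*(3 + ((3*9)*2 + 1)) = -75*(3 + (27*2 + 1)) = -75*(3 + (54 + 1)) = -75*(3 + 55) = -75*58 = -4350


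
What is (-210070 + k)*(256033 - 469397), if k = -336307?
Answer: 116577182228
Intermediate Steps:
(-210070 + k)*(256033 - 469397) = (-210070 - 336307)*(256033 - 469397) = -546377*(-213364) = 116577182228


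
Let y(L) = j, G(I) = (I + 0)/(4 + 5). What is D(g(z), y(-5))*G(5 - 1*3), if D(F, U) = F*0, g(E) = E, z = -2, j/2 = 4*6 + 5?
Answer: 0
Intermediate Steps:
G(I) = I/9
j = 58 (j = 2*(4*6 + 5) = 2*(24 + 5) = 2*29 = 58)
y(L) = 58
D(F, U) = 0
D(g(z), y(-5))*G(5 - 1*3) = 0*((5 - 1*3)/9) = 0*((5 - 3)/9) = 0*((⅑)*2) = 0*(2/9) = 0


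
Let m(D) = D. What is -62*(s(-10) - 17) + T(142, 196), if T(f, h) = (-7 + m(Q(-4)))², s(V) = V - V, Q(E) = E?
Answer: 1175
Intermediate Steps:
s(V) = 0
T(f, h) = 121 (T(f, h) = (-7 - 4)² = (-11)² = 121)
-62*(s(-10) - 17) + T(142, 196) = -62*(0 - 17) + 121 = -62*(-17) + 121 = 1054 + 121 = 1175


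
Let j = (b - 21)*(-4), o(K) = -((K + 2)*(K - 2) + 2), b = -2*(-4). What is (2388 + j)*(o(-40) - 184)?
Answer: -4348080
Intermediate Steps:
b = 8
o(K) = -2 - (-2 + K)*(2 + K) (o(K) = -((2 + K)*(-2 + K) + 2) = -((-2 + K)*(2 + K) + 2) = -(2 + (-2 + K)*(2 + K)) = -2 - (-2 + K)*(2 + K))
j = 52 (j = (8 - 21)*(-4) = -13*(-4) = 52)
(2388 + j)*(o(-40) - 184) = (2388 + 52)*((2 - 1*(-40)**2) - 184) = 2440*((2 - 1*1600) - 184) = 2440*((2 - 1600) - 184) = 2440*(-1598 - 184) = 2440*(-1782) = -4348080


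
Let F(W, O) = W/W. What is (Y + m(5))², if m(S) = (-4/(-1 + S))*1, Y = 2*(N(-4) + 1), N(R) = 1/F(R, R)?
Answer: 9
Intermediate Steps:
F(W, O) = 1
N(R) = 1 (N(R) = 1/1 = 1)
Y = 4 (Y = 2*(1 + 1) = 2*2 = 4)
m(S) = -4/(-1 + S) (m(S) = -4/(-1 + S)*1 = -4/(-1 + S))
(Y + m(5))² = (4 - 4/(-1 + 5))² = (4 - 4/4)² = (4 - 4*¼)² = (4 - 1)² = 3² = 9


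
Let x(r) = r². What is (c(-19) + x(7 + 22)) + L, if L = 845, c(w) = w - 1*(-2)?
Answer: 1669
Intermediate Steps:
c(w) = 2 + w (c(w) = w + 2 = 2 + w)
(c(-19) + x(7 + 22)) + L = ((2 - 19) + (7 + 22)²) + 845 = (-17 + 29²) + 845 = (-17 + 841) + 845 = 824 + 845 = 1669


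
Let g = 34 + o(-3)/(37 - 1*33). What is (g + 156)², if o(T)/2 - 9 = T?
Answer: 37249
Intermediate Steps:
o(T) = 18 + 2*T
g = 37 (g = 34 + (18 + 2*(-3))/(37 - 1*33) = 34 + (18 - 6)/(37 - 33) = 34 + 12/4 = 34 + 12*(¼) = 34 + 3 = 37)
(g + 156)² = (37 + 156)² = 193² = 37249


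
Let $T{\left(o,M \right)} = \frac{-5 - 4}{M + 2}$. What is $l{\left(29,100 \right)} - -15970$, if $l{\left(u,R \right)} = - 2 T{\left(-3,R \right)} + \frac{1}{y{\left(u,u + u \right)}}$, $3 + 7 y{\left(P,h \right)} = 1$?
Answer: $\frac{542867}{34} \approx 15967.0$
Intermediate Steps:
$y{\left(P,h \right)} = - \frac{2}{7}$ ($y{\left(P,h \right)} = - \frac{3}{7} + \frac{1}{7} \cdot 1 = - \frac{3}{7} + \frac{1}{7} = - \frac{2}{7}$)
$T{\left(o,M \right)} = - \frac{9}{2 + M}$
$l{\left(u,R \right)} = - \frac{7}{2} + \frac{18}{2 + R}$ ($l{\left(u,R \right)} = - 2 \left(- \frac{9}{2 + R}\right) + \frac{1}{- \frac{2}{7}} = \frac{18}{2 + R} - \frac{7}{2} = - \frac{7}{2} + \frac{18}{2 + R}$)
$l{\left(29,100 \right)} - -15970 = \frac{22 - 700}{2 \left(2 + 100\right)} - -15970 = \frac{22 - 700}{2 \cdot 102} + 15970 = \frac{1}{2} \cdot \frac{1}{102} \left(-678\right) + 15970 = - \frac{113}{34} + 15970 = \frac{542867}{34}$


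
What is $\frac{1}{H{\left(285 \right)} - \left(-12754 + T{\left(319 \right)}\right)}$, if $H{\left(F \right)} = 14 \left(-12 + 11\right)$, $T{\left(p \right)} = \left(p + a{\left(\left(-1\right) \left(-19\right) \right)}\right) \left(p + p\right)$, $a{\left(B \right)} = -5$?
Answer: $- \frac{1}{187592} \approx -5.3307 \cdot 10^{-6}$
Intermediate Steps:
$T{\left(p \right)} = 2 p \left(-5 + p\right)$ ($T{\left(p \right)} = \left(p - 5\right) \left(p + p\right) = \left(-5 + p\right) 2 p = 2 p \left(-5 + p\right)$)
$H{\left(F \right)} = -14$ ($H{\left(F \right)} = 14 \left(-1\right) = -14$)
$\frac{1}{H{\left(285 \right)} - \left(-12754 + T{\left(319 \right)}\right)} = \frac{1}{-14 + \left(12754 - 2 \cdot 319 \left(-5 + 319\right)\right)} = \frac{1}{-14 + \left(12754 - 2 \cdot 319 \cdot 314\right)} = \frac{1}{-14 + \left(12754 - 200332\right)} = \frac{1}{-14 - 187578} = \frac{1}{-187592} = - \frac{1}{187592}$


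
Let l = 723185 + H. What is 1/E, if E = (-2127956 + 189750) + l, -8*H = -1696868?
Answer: -2/2005825 ≈ -9.9710e-7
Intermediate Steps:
H = 424217/2 (H = -⅛*(-1696868) = 424217/2 ≈ 2.1211e+5)
l = 1870587/2 (l = 723185 + 424217/2 = 1870587/2 ≈ 9.3529e+5)
E = -2005825/2 (E = (-2127956 + 189750) + 1870587/2 = -1938206 + 1870587/2 = -2005825/2 ≈ -1.0029e+6)
1/E = 1/(-2005825/2) = -2/2005825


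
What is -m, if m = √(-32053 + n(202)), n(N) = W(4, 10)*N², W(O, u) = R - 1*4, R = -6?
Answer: -I*√440093 ≈ -663.4*I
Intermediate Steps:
W(O, u) = -10 (W(O, u) = -6 - 1*4 = -6 - 4 = -10)
n(N) = -10*N²
m = I*√440093 (m = √(-32053 - 10*202²) = √(-32053 - 10*40804) = √(-32053 - 408040) = √(-440093) = I*√440093 ≈ 663.4*I)
-m = -I*√440093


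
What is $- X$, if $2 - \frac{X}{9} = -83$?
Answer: $-765$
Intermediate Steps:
$X = 765$ ($X = 18 - -747 = 18 + 747 = 765$)
$- X = \left(-1\right) 765 = -765$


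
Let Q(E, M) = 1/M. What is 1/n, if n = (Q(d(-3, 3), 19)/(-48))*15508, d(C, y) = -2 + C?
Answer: -228/3877 ≈ -0.058808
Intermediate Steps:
n = -3877/228 (n = (1/(19*(-48)))*15508 = ((1/19)*(-1/48))*15508 = -1/912*15508 = -3877/228 ≈ -17.004)
1/n = 1/(-3877/228) = -228/3877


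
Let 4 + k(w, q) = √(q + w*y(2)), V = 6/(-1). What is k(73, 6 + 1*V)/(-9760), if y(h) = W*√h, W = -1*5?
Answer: 1/2440 - I*2^(¼)*√365/9760 ≈ 0.00040984 - 0.0023278*I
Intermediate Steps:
V = -6 (V = 6*(-1) = -6)
W = -5
y(h) = -5*√h
k(w, q) = -4 + √(q - 5*w*√2) (k(w, q) = -4 + √(q + w*(-5*√2)) = -4 + √(q - 5*w*√2))
k(73, 6 + 1*V)/(-9760) = (-4 + √((6 + 1*(-6)) - 5*73*√2))/(-9760) = (-4 + √((6 - 6) - 365*√2))*(-1/9760) = (-4 + √(0 - 365*√2))*(-1/9760) = (-4 + √(-365*√2))*(-1/9760) = (-4 + I*2^(¼)*√365)*(-1/9760) = 1/2440 - I*2^(¼)*√365/9760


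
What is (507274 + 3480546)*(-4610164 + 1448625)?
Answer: -12607648454980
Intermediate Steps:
(507274 + 3480546)*(-4610164 + 1448625) = 3987820*(-3161539) = -12607648454980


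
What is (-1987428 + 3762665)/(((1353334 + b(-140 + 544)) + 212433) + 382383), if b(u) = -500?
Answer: 1775237/1947650 ≈ 0.91148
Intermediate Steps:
(-1987428 + 3762665)/(((1353334 + b(-140 + 544)) + 212433) + 382383) = (-1987428 + 3762665)/(((1353334 - 500) + 212433) + 382383) = 1775237/((1352834 + 212433) + 382383) = 1775237/(1565267 + 382383) = 1775237/1947650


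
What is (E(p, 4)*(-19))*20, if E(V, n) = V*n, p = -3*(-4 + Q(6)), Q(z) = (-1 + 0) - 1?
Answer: -27360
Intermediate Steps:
Q(z) = -2 (Q(z) = -1 - 1 = -2)
p = 18 (p = -3*(-4 - 2) = -3*(-6) = 18)
(E(p, 4)*(-19))*20 = ((18*4)*(-19))*20 = (72*(-19))*20 = -1368*20 = -27360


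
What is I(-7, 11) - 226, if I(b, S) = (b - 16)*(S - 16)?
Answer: -111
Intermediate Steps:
I(b, S) = (-16 + S)*(-16 + b) (I(b, S) = (-16 + b)*(-16 + S) = (-16 + S)*(-16 + b))
I(-7, 11) - 226 = (256 - 16*11 - 16*(-7) + 11*(-7)) - 226 = (256 - 176 + 112 - 77) - 226 = 115 - 226 = -111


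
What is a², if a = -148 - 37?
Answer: 34225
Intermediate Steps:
a = -185
a² = (-185)² = 34225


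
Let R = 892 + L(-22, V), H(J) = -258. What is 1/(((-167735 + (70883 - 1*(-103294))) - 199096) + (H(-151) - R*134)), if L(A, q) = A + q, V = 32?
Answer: -1/313780 ≈ -3.1869e-6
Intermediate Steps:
R = 902 (R = 892 + (-22 + 32) = 892 + 10 = 902)
1/(((-167735 + (70883 - 1*(-103294))) - 199096) + (H(-151) - R*134)) = 1/(((-167735 + (70883 - 1*(-103294))) - 199096) + (-258 - 902*134)) = 1/(((-167735 + (70883 + 103294)) - 199096) + (-258 - 1*120868)) = 1/(((-167735 + 174177) - 199096) + (-258 - 120868)) = 1/((6442 - 199096) - 121126) = 1/(-192654 - 121126) = 1/(-313780) = -1/313780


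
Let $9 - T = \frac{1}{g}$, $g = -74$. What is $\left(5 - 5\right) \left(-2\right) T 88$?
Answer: $0$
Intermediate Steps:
$T = \frac{667}{74}$ ($T = 9 - \frac{1}{-74} = 9 - - \frac{1}{74} = 9 + \frac{1}{74} = \frac{667}{74} \approx 9.0135$)
$\left(5 - 5\right) \left(-2\right) T 88 = \left(5 - 5\right) \left(-2\right) \frac{667}{74} \cdot 88 = 0 \left(-2\right) \frac{667}{74} \cdot 88 = 0 \cdot \frac{667}{74} \cdot 88 = 0 \cdot 88 = 0$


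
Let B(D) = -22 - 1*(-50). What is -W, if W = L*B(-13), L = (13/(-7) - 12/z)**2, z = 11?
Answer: -206116/847 ≈ -243.35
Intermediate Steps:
B(D) = 28 (B(D) = -22 + 50 = 28)
L = 51529/5929 (L = (13/(-7) - 12/11)**2 = (13*(-1/7) - 12*1/11)**2 = (-13/7 - 12/11)**2 = (-227/77)**2 = 51529/5929 ≈ 8.6910)
W = 206116/847 (W = (51529/5929)*28 = 206116/847 ≈ 243.35)
-W = -1*206116/847 = -206116/847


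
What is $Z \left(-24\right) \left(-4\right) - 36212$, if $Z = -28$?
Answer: $-38900$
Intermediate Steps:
$Z \left(-24\right) \left(-4\right) - 36212 = \left(-28\right) \left(-24\right) \left(-4\right) - 36212 = 672 \left(-4\right) - 36212 = -2688 - 36212 = -38900$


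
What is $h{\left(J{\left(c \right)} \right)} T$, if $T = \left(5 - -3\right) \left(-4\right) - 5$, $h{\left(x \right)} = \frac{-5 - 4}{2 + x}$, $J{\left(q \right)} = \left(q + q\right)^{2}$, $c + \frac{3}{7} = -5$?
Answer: $\frac{5439}{1958} \approx 2.7778$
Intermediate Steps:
$c = - \frac{38}{7}$ ($c = - \frac{3}{7} - 5 = - \frac{38}{7} \approx -5.4286$)
$J{\left(q \right)} = 4 q^{2}$ ($J{\left(q \right)} = \left(2 q\right)^{2} = 4 q^{2}$)
$h{\left(x \right)} = - \frac{9}{2 + x}$
$T = -37$ ($T = \left(5 + 3\right) \left(-4\right) - 5 = 8 \left(-4\right) - 5 = -32 - 5 = -37$)
$h{\left(J{\left(c \right)} \right)} T = - \frac{9}{2 + 4 \left(- \frac{38}{7}\right)^{2}} \left(-37\right) = - \frac{9}{2 + 4 \cdot \frac{1444}{49}} \left(-37\right) = - \frac{9}{2 + \frac{5776}{49}} \left(-37\right) = - \frac{9}{\frac{5874}{49}} \left(-37\right) = \left(-9\right) \frac{49}{5874} \left(-37\right) = \left(- \frac{147}{1958}\right) \left(-37\right) = \frac{5439}{1958}$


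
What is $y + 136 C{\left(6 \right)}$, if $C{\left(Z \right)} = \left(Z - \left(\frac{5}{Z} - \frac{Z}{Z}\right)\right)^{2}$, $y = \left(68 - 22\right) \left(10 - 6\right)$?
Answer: $\frac{48202}{9} \approx 5355.8$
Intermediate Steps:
$y = 184$ ($y = 46 \cdot 4 = 184$)
$C{\left(Z \right)} = \left(1 + Z - \frac{5}{Z}\right)^{2}$ ($C{\left(Z \right)} = \left(Z + \left(1 - \frac{5}{Z}\right)\right)^{2} = \left(1 + Z - \frac{5}{Z}\right)^{2}$)
$y + 136 C{\left(6 \right)} = 184 + 136 \frac{\left(-5 + 6 + 6^{2}\right)^{2}}{36} = 184 + 136 \frac{\left(-5 + 6 + 36\right)^{2}}{36} = 184 + 136 \frac{37^{2}}{36} = 184 + 136 \cdot \frac{1}{36} \cdot 1369 = 184 + 136 \cdot \frac{1369}{36} = 184 + \frac{46546}{9} = \frac{48202}{9}$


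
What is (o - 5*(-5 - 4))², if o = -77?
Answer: 1024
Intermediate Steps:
(o - 5*(-5 - 4))² = (-77 - 5*(-5 - 4))² = (-77 - 5*(-9))² = (-77 + 45)² = (-32)² = 1024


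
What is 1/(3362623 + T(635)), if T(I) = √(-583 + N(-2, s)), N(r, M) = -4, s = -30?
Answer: 3362623/11307233440716 - I*√587/11307233440716 ≈ 2.9739e-7 - 2.1427e-12*I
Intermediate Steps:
T(I) = I*√587 (T(I) = √(-583 - 4) = √(-587) = I*√587)
1/(3362623 + T(635)) = 1/(3362623 + I*√587)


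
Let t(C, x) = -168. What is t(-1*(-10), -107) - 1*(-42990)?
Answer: 42822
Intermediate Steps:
t(-1*(-10), -107) - 1*(-42990) = -168 - 1*(-42990) = -168 + 42990 = 42822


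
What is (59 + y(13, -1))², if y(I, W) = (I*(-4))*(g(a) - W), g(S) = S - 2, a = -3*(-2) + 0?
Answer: 40401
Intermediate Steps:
a = 6 (a = 6 + 0 = 6)
g(S) = -2 + S
y(I, W) = -4*I*(4 - W) (y(I, W) = (I*(-4))*((-2 + 6) - W) = (-4*I)*(4 - W) = -4*I*(4 - W))
(59 + y(13, -1))² = (59 + 4*13*(-4 - 1))² = (59 + 4*13*(-5))² = (59 - 260)² = (-201)² = 40401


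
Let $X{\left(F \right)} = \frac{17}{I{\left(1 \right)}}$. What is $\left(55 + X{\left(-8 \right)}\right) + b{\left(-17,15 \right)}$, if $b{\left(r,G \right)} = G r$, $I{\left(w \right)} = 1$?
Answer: $-183$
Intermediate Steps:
$X{\left(F \right)} = 17$ ($X{\left(F \right)} = \frac{17}{1} = 17 \cdot 1 = 17$)
$\left(55 + X{\left(-8 \right)}\right) + b{\left(-17,15 \right)} = \left(55 + 17\right) + 15 \left(-17\right) = 72 - 255 = -183$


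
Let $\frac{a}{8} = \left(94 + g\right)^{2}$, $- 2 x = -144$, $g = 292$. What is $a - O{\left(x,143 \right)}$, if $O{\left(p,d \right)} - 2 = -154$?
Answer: $1192120$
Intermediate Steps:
$x = 72$ ($x = \left(- \frac{1}{2}\right) \left(-144\right) = 72$)
$O{\left(p,d \right)} = -152$ ($O{\left(p,d \right)} = 2 - 154 = -152$)
$a = 1191968$ ($a = 8 \left(94 + 292\right)^{2} = 8 \cdot 386^{2} = 8 \cdot 148996 = 1191968$)
$a - O{\left(x,143 \right)} = 1191968 - -152 = 1191968 + 152 = 1192120$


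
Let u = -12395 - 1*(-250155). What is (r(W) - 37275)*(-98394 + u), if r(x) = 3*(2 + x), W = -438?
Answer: -5377158378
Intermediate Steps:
r(x) = 6 + 3*x
u = 237760 (u = -12395 + 250155 = 237760)
(r(W) - 37275)*(-98394 + u) = ((6 + 3*(-438)) - 37275)*(-98394 + 237760) = ((6 - 1314) - 37275)*139366 = (-1308 - 37275)*139366 = -38583*139366 = -5377158378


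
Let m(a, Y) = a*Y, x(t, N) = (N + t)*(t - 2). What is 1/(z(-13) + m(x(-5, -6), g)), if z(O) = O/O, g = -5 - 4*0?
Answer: -1/384 ≈ -0.0026042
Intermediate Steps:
x(t, N) = (-2 + t)*(N + t) (x(t, N) = (N + t)*(-2 + t) = (-2 + t)*(N + t))
g = -5 (g = -5 + 0 = -5)
m(a, Y) = Y*a
z(O) = 1
1/(z(-13) + m(x(-5, -6), g)) = 1/(1 - 5*((-5)² - 2*(-6) - 2*(-5) - 6*(-5))) = 1/(1 - 5*(25 + 12 + 10 + 30)) = 1/(1 - 5*77) = 1/(1 - 385) = 1/(-384) = -1/384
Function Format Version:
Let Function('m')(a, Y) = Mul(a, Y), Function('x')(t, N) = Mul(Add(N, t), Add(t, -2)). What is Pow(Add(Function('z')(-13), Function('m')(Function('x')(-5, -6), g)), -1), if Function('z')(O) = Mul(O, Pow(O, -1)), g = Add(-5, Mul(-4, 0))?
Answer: Rational(-1, 384) ≈ -0.0026042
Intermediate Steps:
Function('x')(t, N) = Mul(Add(-2, t), Add(N, t)) (Function('x')(t, N) = Mul(Add(N, t), Add(-2, t)) = Mul(Add(-2, t), Add(N, t)))
g = -5 (g = Add(-5, 0) = -5)
Function('m')(a, Y) = Mul(Y, a)
Function('z')(O) = 1
Pow(Add(Function('z')(-13), Function('m')(Function('x')(-5, -6), g)), -1) = Pow(Add(1, Mul(-5, Add(Pow(-5, 2), Mul(-2, -6), Mul(-2, -5), Mul(-6, -5)))), -1) = Pow(Add(1, Mul(-5, Add(25, 12, 10, 30))), -1) = Pow(Add(1, Mul(-5, 77)), -1) = Pow(Add(1, -385), -1) = Pow(-384, -1) = Rational(-1, 384)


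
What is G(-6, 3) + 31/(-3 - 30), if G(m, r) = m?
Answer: -229/33 ≈ -6.9394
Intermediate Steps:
G(-6, 3) + 31/(-3 - 30) = -6 + 31/(-3 - 30) = -6 + 31/(-33) = -6 - 1/33*31 = -6 - 31/33 = -229/33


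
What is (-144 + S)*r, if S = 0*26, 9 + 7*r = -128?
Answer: 19728/7 ≈ 2818.3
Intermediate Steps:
r = -137/7 (r = -9/7 + (1/7)*(-128) = -9/7 - 128/7 = -137/7 ≈ -19.571)
S = 0
(-144 + S)*r = (-144 + 0)*(-137/7) = -144*(-137/7) = 19728/7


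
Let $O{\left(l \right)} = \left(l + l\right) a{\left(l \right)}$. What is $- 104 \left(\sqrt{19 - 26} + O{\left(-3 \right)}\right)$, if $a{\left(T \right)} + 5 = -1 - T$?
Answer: $-1872 - 104 i \sqrt{7} \approx -1872.0 - 275.16 i$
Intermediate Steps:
$a{\left(T \right)} = -6 - T$ ($a{\left(T \right)} = -5 - \left(1 + T\right) = -6 - T$)
$O{\left(l \right)} = 2 l \left(-6 - l\right)$ ($O{\left(l \right)} = \left(l + l\right) \left(-6 - l\right) = 2 l \left(-6 - l\right)$)
$- 104 \left(\sqrt{19 - 26} + O{\left(-3 \right)}\right) = - 104 \left(\sqrt{19 - 26} - - 6 \left(6 - 3\right)\right) = - 104 \left(\sqrt{-7} - \left(-6\right) 3\right) = - 104 \left(i \sqrt{7} + 18\right) = - 104 \left(18 + i \sqrt{7}\right) = -1872 - 104 i \sqrt{7}$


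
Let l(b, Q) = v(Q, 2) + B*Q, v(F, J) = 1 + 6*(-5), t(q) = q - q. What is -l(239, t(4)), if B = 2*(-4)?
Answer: 29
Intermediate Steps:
t(q) = 0
v(F, J) = -29 (v(F, J) = 1 - 30 = -29)
B = -8
l(b, Q) = -29 - 8*Q
-l(239, t(4)) = -(-29 - 8*0) = -(-29 + 0) = -1*(-29) = 29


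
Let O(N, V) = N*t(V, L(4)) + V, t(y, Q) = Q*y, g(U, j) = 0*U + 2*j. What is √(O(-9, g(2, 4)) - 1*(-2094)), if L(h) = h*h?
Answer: 5*√38 ≈ 30.822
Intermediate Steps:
L(h) = h²
g(U, j) = 2*j (g(U, j) = 0 + 2*j = 2*j)
O(N, V) = V + 16*N*V (O(N, V) = N*(4²*V) + V = N*(16*V) + V = 16*N*V + V = V + 16*N*V)
√(O(-9, g(2, 4)) - 1*(-2094)) = √((2*4)*(1 + 16*(-9)) - 1*(-2094)) = √(8*(1 - 144) + 2094) = √(8*(-143) + 2094) = √(-1144 + 2094) = √950 = 5*√38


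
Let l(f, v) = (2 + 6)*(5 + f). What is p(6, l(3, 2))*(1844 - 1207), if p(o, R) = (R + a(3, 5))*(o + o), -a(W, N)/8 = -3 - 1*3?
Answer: 856128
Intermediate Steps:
a(W, N) = 48 (a(W, N) = -8*(-3 - 1*3) = -8*(-3 - 3) = -8*(-6) = 48)
l(f, v) = 40 + 8*f (l(f, v) = 8*(5 + f) = 40 + 8*f)
p(o, R) = 2*o*(48 + R) (p(o, R) = (R + 48)*(o + o) = (48 + R)*(2*o) = 2*o*(48 + R))
p(6, l(3, 2))*(1844 - 1207) = (2*6*(48 + (40 + 8*3)))*(1844 - 1207) = (2*6*(48 + (40 + 24)))*637 = (2*6*(48 + 64))*637 = (2*6*112)*637 = 1344*637 = 856128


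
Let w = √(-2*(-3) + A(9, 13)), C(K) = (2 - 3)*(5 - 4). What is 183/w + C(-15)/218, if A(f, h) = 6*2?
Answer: -1/218 + 61*√2/2 ≈ 43.129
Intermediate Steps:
A(f, h) = 12
C(K) = -1 (C(K) = -1*1 = -1)
w = 3*√2 (w = √(-2*(-3) + 12) = √(6 + 12) = √18 = 3*√2 ≈ 4.2426)
183/w + C(-15)/218 = 183/((3*√2)) - 1/218 = 183*(√2/6) - 1*1/218 = 61*√2/2 - 1/218 = -1/218 + 61*√2/2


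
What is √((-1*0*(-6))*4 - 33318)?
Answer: 3*I*√3702 ≈ 182.53*I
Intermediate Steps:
√((-1*0*(-6))*4 - 33318) = √((0*(-6))*4 - 33318) = √(0*4 - 33318) = √(0 - 33318) = √(-33318) = 3*I*√3702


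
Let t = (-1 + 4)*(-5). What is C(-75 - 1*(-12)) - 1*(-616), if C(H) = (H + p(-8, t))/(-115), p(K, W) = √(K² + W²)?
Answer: 3082/5 ≈ 616.40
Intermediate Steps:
t = -15 (t = 3*(-5) = -15)
C(H) = -17/115 - H/115 (C(H) = (H + √((-8)² + (-15)²))/(-115) = -(H + √(64 + 225))/115 = -(H + √289)/115 = -(H + 17)/115 = -(17 + H)/115 = -17/115 - H/115)
C(-75 - 1*(-12)) - 1*(-616) = (-17/115 - (-75 - 1*(-12))/115) - 1*(-616) = (-17/115 - (-75 + 12)/115) + 616 = (-17/115 - 1/115*(-63)) + 616 = (-17/115 + 63/115) + 616 = ⅖ + 616 = 3082/5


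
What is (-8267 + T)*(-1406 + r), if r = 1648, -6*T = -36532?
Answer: -1581470/3 ≈ -5.2716e+5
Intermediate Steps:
T = 18266/3 (T = -⅙*(-36532) = 18266/3 ≈ 6088.7)
(-8267 + T)*(-1406 + r) = (-8267 + 18266/3)*(-1406 + 1648) = -6535/3*242 = -1581470/3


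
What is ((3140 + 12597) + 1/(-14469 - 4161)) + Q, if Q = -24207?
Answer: -157796101/18630 ≈ -8470.0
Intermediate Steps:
((3140 + 12597) + 1/(-14469 - 4161)) + Q = ((3140 + 12597) + 1/(-14469 - 4161)) - 24207 = (15737 + 1/(-18630)) - 24207 = (15737 - 1/18630) - 24207 = 293180309/18630 - 24207 = -157796101/18630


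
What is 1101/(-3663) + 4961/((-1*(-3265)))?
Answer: 4859126/3986565 ≈ 1.2189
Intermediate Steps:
1101/(-3663) + 4961/((-1*(-3265))) = 1101*(-1/3663) + 4961/3265 = -367/1221 + 4961*(1/3265) = -367/1221 + 4961/3265 = 4859126/3986565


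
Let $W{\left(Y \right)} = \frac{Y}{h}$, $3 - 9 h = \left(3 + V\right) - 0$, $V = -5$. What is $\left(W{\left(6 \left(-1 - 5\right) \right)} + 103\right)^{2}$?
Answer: $\frac{36481}{25} \approx 1459.2$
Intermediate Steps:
$h = \frac{5}{9}$ ($h = \frac{1}{3} - \frac{\left(3 - 5\right) - 0}{9} = \frac{1}{3} - \frac{-2 + 0}{9} = \frac{1}{3} - - \frac{2}{9} = \frac{1}{3} + \frac{2}{9} = \frac{5}{9} \approx 0.55556$)
$W{\left(Y \right)} = \frac{9 Y}{5}$ ($W{\left(Y \right)} = \frac{Y}{\frac{5}{9}} = Y \frac{9}{5} = \frac{9 Y}{5}$)
$\left(W{\left(6 \left(-1 - 5\right) \right)} + 103\right)^{2} = \left(\frac{9 \cdot 6 \left(-1 - 5\right)}{5} + 103\right)^{2} = \left(\frac{9 \cdot 6 \left(-6\right)}{5} + 103\right)^{2} = \left(\frac{9}{5} \left(-36\right) + 103\right)^{2} = \left(- \frac{324}{5} + 103\right)^{2} = \left(\frac{191}{5}\right)^{2} = \frac{36481}{25}$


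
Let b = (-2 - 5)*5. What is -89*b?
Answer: 3115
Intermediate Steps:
b = -35 (b = -7*5 = -35)
-89*b = -89*(-35) = 3115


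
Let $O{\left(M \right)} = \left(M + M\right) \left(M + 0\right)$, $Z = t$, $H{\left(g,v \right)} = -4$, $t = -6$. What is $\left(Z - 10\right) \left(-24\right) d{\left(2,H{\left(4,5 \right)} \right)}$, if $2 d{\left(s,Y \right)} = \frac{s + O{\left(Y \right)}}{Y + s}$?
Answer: $-3264$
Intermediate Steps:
$Z = -6$
$O{\left(M \right)} = 2 M^{2}$ ($O{\left(M \right)} = 2 M M = 2 M^{2}$)
$d{\left(s,Y \right)} = \frac{s + 2 Y^{2}}{2 \left(Y + s\right)}$ ($d{\left(s,Y \right)} = \frac{\left(s + 2 Y^{2}\right) \frac{1}{Y + s}}{2} = \frac{\frac{1}{Y + s} \left(s + 2 Y^{2}\right)}{2} = \frac{s + 2 Y^{2}}{2 \left(Y + s\right)}$)
$\left(Z - 10\right) \left(-24\right) d{\left(2,H{\left(4,5 \right)} \right)} = \left(-6 - 10\right) \left(-24\right) \frac{\left(-4\right)^{2} + \frac{1}{2} \cdot 2}{-4 + 2} = \left(-16\right) \left(-24\right) \frac{16 + 1}{-2} = 384 \left(\left(- \frac{1}{2}\right) 17\right) = 384 \left(- \frac{17}{2}\right) = -3264$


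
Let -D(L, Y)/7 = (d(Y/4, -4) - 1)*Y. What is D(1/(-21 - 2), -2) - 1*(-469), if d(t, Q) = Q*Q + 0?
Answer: 679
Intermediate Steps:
d(t, Q) = Q² (d(t, Q) = Q² + 0 = Q²)
D(L, Y) = -105*Y (D(L, Y) = -7*((-4)² - 1)*Y = -7*(16 - 1)*Y = -105*Y)
D(1/(-21 - 2), -2) - 1*(-469) = -105*(-2) - 1*(-469) = 210 + 469 = 679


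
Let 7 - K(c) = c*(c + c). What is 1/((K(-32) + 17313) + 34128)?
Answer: 1/49400 ≈ 2.0243e-5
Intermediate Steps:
K(c) = 7 - 2*c² (K(c) = 7 - c*(c + c) = 7 - c*2*c = 7 - 2*c²)
1/((K(-32) + 17313) + 34128) = 1/(((7 - 2*(-32)²) + 17313) + 34128) = 1/(((7 - 2*1024) + 17313) + 34128) = 1/(((7 - 2048) + 17313) + 34128) = 1/((-2041 + 17313) + 34128) = 1/(15272 + 34128) = 1/49400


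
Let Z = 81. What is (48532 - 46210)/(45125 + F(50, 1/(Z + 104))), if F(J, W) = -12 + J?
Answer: 2322/45163 ≈ 0.051414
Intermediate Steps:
(48532 - 46210)/(45125 + F(50, 1/(Z + 104))) = (48532 - 46210)/(45125 + (-12 + 50)) = 2322/(45125 + 38) = 2322/45163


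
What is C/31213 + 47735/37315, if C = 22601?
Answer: 466661774/232942619 ≈ 2.0033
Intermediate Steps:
C/31213 + 47735/37315 = 22601/31213 + 47735/37315 = 22601*(1/31213) + 47735*(1/37315) = 22601/31213 + 9547/7463 = 466661774/232942619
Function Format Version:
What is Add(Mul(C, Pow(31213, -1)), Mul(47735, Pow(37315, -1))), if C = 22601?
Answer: Rational(466661774, 232942619) ≈ 2.0033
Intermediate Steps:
Add(Mul(C, Pow(31213, -1)), Mul(47735, Pow(37315, -1))) = Add(Mul(22601, Pow(31213, -1)), Mul(47735, Pow(37315, -1))) = Add(Mul(22601, Rational(1, 31213)), Mul(47735, Rational(1, 37315))) = Add(Rational(22601, 31213), Rational(9547, 7463)) = Rational(466661774, 232942619)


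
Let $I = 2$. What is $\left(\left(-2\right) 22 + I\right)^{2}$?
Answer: $1764$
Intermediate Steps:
$\left(\left(-2\right) 22 + I\right)^{2} = \left(\left(-2\right) 22 + 2\right)^{2} = \left(-44 + 2\right)^{2} = \left(-42\right)^{2} = 1764$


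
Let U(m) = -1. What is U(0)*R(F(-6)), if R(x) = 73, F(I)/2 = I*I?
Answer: -73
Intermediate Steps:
F(I) = 2*I² (F(I) = 2*(I*I) = 2*I²)
U(0)*R(F(-6)) = -1*73 = -73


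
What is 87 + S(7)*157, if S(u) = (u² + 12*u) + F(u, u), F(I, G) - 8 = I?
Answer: 23323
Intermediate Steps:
F(I, G) = 8 + I
S(u) = 8 + u² + 13*u (S(u) = (u² + 12*u) + (8 + u) = 8 + u² + 13*u)
87 + S(7)*157 = 87 + (8 + 7² + 13*7)*157 = 87 + (8 + 49 + 91)*157 = 87 + 148*157 = 87 + 23236 = 23323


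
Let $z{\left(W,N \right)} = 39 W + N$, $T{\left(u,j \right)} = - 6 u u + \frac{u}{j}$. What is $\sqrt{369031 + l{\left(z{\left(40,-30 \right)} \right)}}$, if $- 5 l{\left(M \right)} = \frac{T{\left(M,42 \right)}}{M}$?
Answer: $\frac{\sqrt{16355234490}}{210} \approx 608.99$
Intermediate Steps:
$T{\left(u,j \right)} = - 6 u^{2} + \frac{u}{j}$
$z{\left(W,N \right)} = N + 39 W$
$l{\left(M \right)} = - \frac{- 6 M^{2} + \frac{M}{42}}{5 M}$ ($l{\left(M \right)} = - \frac{\left(- 6 M^{2} + \frac{M}{42}\right) \frac{1}{M}}{5} = - \frac{\frac{1}{M} \left(- 6 M^{2} + \frac{M}{42}\right)}{5} = - \frac{- 6 M^{2} + \frac{M}{42}}{5 M}$)
$\sqrt{369031 + l{\left(z{\left(40,-30 \right)} \right)}} = \sqrt{369031 - \left(\frac{1}{210} - \frac{6 \left(-30 + 39 \cdot 40\right)}{5}\right)} = \sqrt{369031 - \left(\frac{1}{210} - \frac{6 \left(-30 + 1560\right)}{5}\right)} = \sqrt{369031 + \left(- \frac{1}{210} + \frac{6}{5} \cdot 1530\right)} = \sqrt{369031 + \left(- \frac{1}{210} + 1836\right)} = \sqrt{369031 + \frac{385559}{210}} = \sqrt{\frac{77882069}{210}} = \frac{\sqrt{16355234490}}{210}$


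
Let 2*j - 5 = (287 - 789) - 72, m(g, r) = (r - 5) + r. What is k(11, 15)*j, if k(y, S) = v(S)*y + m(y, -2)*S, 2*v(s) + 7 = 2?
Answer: 184925/4 ≈ 46231.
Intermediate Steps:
v(s) = -5/2 (v(s) = -7/2 + (1/2)*2 = -7/2 + 1 = -5/2)
m(g, r) = -5 + 2*r (m(g, r) = (-5 + r) + r = -5 + 2*r)
k(y, S) = -9*S - 5*y/2 (k(y, S) = -5*y/2 + (-5 + 2*(-2))*S = -5*y/2 + (-5 - 4)*S = -5*y/2 - 9*S = -9*S - 5*y/2)
j = -569/2 (j = 5/2 + ((287 - 789) - 72)/2 = 5/2 + (-502 - 72)/2 = 5/2 + (1/2)*(-574) = 5/2 - 287 = -569/2 ≈ -284.50)
k(11, 15)*j = (-9*15 - 5/2*11)*(-569/2) = (-135 - 55/2)*(-569/2) = -325/2*(-569/2) = 184925/4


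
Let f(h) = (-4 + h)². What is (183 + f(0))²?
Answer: 39601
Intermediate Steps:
(183 + f(0))² = (183 + (-4 + 0)²)² = (183 + (-4)²)² = (183 + 16)² = 199² = 39601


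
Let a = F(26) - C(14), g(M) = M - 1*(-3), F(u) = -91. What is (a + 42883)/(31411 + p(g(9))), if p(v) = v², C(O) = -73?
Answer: 8573/6311 ≈ 1.3584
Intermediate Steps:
g(M) = 3 + M (g(M) = M + 3 = 3 + M)
a = -18 (a = -91 - 1*(-73) = -91 + 73 = -18)
(a + 42883)/(31411 + p(g(9))) = (-18 + 42883)/(31411 + (3 + 9)²) = 42865/(31411 + 12²) = 42865/(31411 + 144) = 42865/31555 = 42865*(1/31555) = 8573/6311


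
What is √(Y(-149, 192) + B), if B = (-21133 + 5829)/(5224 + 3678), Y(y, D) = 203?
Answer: √3987655351/4451 ≈ 14.187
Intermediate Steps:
B = -7652/4451 (B = -15304/8902 = -15304*1/8902 = -7652/4451 ≈ -1.7192)
√(Y(-149, 192) + B) = √(203 - 7652/4451) = √(895901/4451) = √3987655351/4451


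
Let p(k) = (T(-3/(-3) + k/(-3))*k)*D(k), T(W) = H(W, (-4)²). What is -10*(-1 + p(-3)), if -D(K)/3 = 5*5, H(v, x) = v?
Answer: -4490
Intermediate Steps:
T(W) = W
D(K) = -75 (D(K) = -15*5 = -3*25 = -75)
p(k) = -75*k*(1 - k/3) (p(k) = ((-3/(-3) + k/(-3))*k)*(-75) = ((-3*(-⅓) + k*(-⅓))*k)*(-75) = ((1 - k/3)*k)*(-75) = (k*(1 - k/3))*(-75) = -75*k*(1 - k/3))
-10*(-1 + p(-3)) = -10*(-1 + 25*(-3)*(-3 - 3)) = -10*(-1 + 25*(-3)*(-6)) = -10*(-1 + 450) = -10*449 = -4490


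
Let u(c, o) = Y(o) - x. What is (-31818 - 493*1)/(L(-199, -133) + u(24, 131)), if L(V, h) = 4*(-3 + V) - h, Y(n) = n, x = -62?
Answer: 32311/482 ≈ 67.035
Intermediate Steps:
L(V, h) = -12 - h + 4*V (L(V, h) = (-12 + 4*V) - h = -12 - h + 4*V)
u(c, o) = 62 + o (u(c, o) = o - 1*(-62) = o + 62 = 62 + o)
(-31818 - 493*1)/(L(-199, -133) + u(24, 131)) = (-31818 - 493*1)/((-12 - 1*(-133) + 4*(-199)) + (62 + 131)) = (-31818 - 493)/((-12 + 133 - 796) + 193) = -32311/(-675 + 193) = -32311/(-482) = -32311*(-1/482) = 32311/482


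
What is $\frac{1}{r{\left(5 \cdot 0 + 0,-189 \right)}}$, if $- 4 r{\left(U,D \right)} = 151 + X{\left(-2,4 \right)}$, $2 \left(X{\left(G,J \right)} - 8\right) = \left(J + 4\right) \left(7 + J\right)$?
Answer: $- \frac{4}{203} \approx -0.019704$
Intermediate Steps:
$X{\left(G,J \right)} = 8 + \frac{\left(4 + J\right) \left(7 + J\right)}{2}$ ($X{\left(G,J \right)} = 8 + \frac{\left(J + 4\right) \left(7 + J\right)}{2} = 8 + \frac{\left(4 + J\right) \left(7 + J\right)}{2}$)
$r{\left(U,D \right)} = - \frac{203}{4}$ ($r{\left(U,D \right)} = - \frac{151 + \left(22 + \frac{4^{2}}{2} + \frac{11}{2} \cdot 4\right)}{4} = - \frac{151 + \left(22 + \frac{1}{2} \cdot 16 + 22\right)}{4} = - \frac{151 + \left(22 + 8 + 22\right)}{4} = - \frac{151 + 52}{4} = \left(- \frac{1}{4}\right) 203 = - \frac{203}{4}$)
$\frac{1}{r{\left(5 \cdot 0 + 0,-189 \right)}} = \frac{1}{- \frac{203}{4}} = - \frac{4}{203}$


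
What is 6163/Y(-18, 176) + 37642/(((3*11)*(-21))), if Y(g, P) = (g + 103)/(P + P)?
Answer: 136379818/5355 ≈ 25468.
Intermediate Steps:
Y(g, P) = (103 + g)/(2*P) (Y(g, P) = (103 + g)/((2*P)) = (103 + g)*(1/(2*P)) = (103 + g)/(2*P))
6163/Y(-18, 176) + 37642/(((3*11)*(-21))) = 6163/(((½)*(103 - 18)/176)) + 37642/(((3*11)*(-21))) = 6163/(((½)*(1/176)*85)) + 37642/((33*(-21))) = 6163/(85/352) + 37642/(-693) = 6163*(352/85) + 37642*(-1/693) = 2169376/85 - 3422/63 = 136379818/5355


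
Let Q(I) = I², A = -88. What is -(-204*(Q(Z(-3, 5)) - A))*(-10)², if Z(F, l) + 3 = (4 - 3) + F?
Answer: 2305200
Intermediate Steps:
Z(F, l) = -2 + F (Z(F, l) = -3 + ((4 - 3) + F) = -3 + (1 + F) = -2 + F)
-(-204*(Q(Z(-3, 5)) - A))*(-10)² = -(-204*((-2 - 3)² - 1*(-88)))*(-10)² = -(-204*((-5)² + 88))*100 = -(-204*(25 + 88))*100 = -(-204*113)*100 = -(-23052)*100 = -1*(-2305200) = 2305200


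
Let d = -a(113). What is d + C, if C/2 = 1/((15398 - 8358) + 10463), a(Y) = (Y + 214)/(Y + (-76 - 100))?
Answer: 1907869/367563 ≈ 5.1906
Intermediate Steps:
a(Y) = (214 + Y)/(-176 + Y) (a(Y) = (214 + Y)/(Y - 176) = (214 + Y)/(-176 + Y))
C = 2/17503 (C = 2/((15398 - 8358) + 10463) = 2/(7040 + 10463) = 2/17503 ≈ 0.00011427)
d = 109/21 (d = -(214 + 113)/(-176 + 113) = -327/(-63) = -(-1)*327/63 = -1*(-109/21) = 109/21 ≈ 5.1905)
d + C = 109/21 + 2/17503 = 1907869/367563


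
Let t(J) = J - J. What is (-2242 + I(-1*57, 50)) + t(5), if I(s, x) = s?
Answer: -2299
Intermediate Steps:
t(J) = 0
(-2242 + I(-1*57, 50)) + t(5) = (-2242 - 1*57) + 0 = (-2242 - 57) + 0 = -2299 + 0 = -2299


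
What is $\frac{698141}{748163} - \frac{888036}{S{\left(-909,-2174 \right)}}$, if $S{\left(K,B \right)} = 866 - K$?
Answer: $- \frac{663156477593}{1327989325} \approx -499.37$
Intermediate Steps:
$\frac{698141}{748163} - \frac{888036}{S{\left(-909,-2174 \right)}} = \frac{698141}{748163} - \frac{888036}{866 - -909} = 698141 \cdot \frac{1}{748163} - \frac{888036}{866 + 909} = \frac{698141}{748163} - \frac{888036}{1775} = - \frac{663156477593}{1327989325}$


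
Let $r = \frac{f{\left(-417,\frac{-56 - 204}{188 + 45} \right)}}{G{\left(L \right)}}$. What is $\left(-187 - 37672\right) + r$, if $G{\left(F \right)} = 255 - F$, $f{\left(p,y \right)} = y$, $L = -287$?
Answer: $- \frac{2390530967}{63143} \approx -37859.0$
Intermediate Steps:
$r = - \frac{130}{63143}$ ($r = \frac{\left(-56 - 204\right) \frac{1}{188 + 45}}{255 - -287} = \frac{\left(-260\right) \frac{1}{233}}{255 + 287} = \frac{\left(-260\right) \frac{1}{233}}{542} = \left(- \frac{260}{233}\right) \frac{1}{542} = - \frac{130}{63143} \approx -0.0020588$)
$\left(-187 - 37672\right) + r = \left(-187 - 37672\right) - \frac{130}{63143} = -37859 - \frac{130}{63143} = - \frac{2390530967}{63143}$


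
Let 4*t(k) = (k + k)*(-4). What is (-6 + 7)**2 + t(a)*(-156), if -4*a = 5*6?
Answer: -2339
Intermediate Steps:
a = -15/2 (a = -5*6/4 = -1/4*30 = -15/2 ≈ -7.5000)
t(k) = -2*k (t(k) = ((k + k)*(-4))/4 = ((2*k)*(-4))/4 = (-8*k)/4 = -2*k)
(-6 + 7)**2 + t(a)*(-156) = (-6 + 7)**2 - 2*(-15/2)*(-156) = 1**2 + 15*(-156) = 1 - 2340 = -2339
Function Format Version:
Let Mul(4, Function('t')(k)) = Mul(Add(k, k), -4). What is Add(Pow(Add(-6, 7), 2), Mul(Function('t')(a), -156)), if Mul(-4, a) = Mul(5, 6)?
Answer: -2339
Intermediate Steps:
a = Rational(-15, 2) (a = Mul(Rational(-1, 4), Mul(5, 6)) = Mul(Rational(-1, 4), 30) = Rational(-15, 2) ≈ -7.5000)
Function('t')(k) = Mul(-2, k) (Function('t')(k) = Mul(Rational(1, 4), Mul(Add(k, k), -4)) = Mul(Rational(1, 4), Mul(Mul(2, k), -4)) = Mul(Rational(1, 4), Mul(-8, k)) = Mul(-2, k))
Add(Pow(Add(-6, 7), 2), Mul(Function('t')(a), -156)) = Add(Pow(Add(-6, 7), 2), Mul(Mul(-2, Rational(-15, 2)), -156)) = Add(Pow(1, 2), Mul(15, -156)) = Add(1, -2340) = -2339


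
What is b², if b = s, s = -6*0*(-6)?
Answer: 0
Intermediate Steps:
s = 0 (s = 0*(-6) = 0)
b = 0
b² = 0² = 0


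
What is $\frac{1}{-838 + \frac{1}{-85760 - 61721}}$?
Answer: $- \frac{147481}{123589079} \approx -0.0011933$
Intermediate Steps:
$\frac{1}{-838 + \frac{1}{-85760 - 61721}} = \frac{1}{-838 + \frac{1}{-147481}} = \frac{1}{-838 - \frac{1}{147481}} = \frac{1}{- \frac{123589079}{147481}} = - \frac{147481}{123589079}$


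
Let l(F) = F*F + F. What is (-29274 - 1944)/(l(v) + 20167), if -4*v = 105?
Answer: -499488/333277 ≈ -1.4987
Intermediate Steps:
v = -105/4 (v = -¼*105 = -105/4 ≈ -26.250)
l(F) = F + F² (l(F) = F² + F = F + F²)
(-29274 - 1944)/(l(v) + 20167) = (-29274 - 1944)/(-105*(1 - 105/4)/4 + 20167) = -31218/(-105/4*(-101/4) + 20167) = -31218/(10605/16 + 20167) = -31218/333277/16 = -31218*16/333277 = -499488/333277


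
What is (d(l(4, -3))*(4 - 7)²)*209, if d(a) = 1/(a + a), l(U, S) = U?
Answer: 1881/8 ≈ 235.13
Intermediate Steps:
d(a) = 1/(2*a)
(d(l(4, -3))*(4 - 7)²)*209 = (((½)/4)*(4 - 7)²)*209 = (((½)*(¼))*(-3)²)*209 = ((⅛)*9)*209 = (9/8)*209 = 1881/8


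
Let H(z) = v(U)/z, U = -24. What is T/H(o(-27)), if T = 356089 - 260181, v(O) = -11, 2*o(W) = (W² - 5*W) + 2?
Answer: -41528164/11 ≈ -3.7753e+6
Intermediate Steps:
o(W) = 1 + W²/2 - 5*W/2 (o(W) = ((W² - 5*W) + 2)/2 = (2 + W² - 5*W)/2 = 1 + W²/2 - 5*W/2)
T = 95908
H(z) = -11/z
T/H(o(-27)) = 95908/((-11/(1 + (½)*(-27)² - 5/2*(-27)))) = 95908/((-11/(1 + (½)*729 + 135/2))) = 95908/((-11/(1 + 729/2 + 135/2))) = 95908/((-11/433)) = 95908/((-11*1/433)) = 95908/(-11/433) = 95908*(-433/11) = -41528164/11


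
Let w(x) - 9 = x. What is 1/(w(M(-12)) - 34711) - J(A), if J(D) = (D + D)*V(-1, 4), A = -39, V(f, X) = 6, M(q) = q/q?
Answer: 16240067/34701 ≈ 468.00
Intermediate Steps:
M(q) = 1
w(x) = 9 + x
J(D) = 12*D (J(D) = (D + D)*6 = (2*D)*6 = 12*D)
1/(w(M(-12)) - 34711) - J(A) = 1/((9 + 1) - 34711) - 12*(-39) = 1/(10 - 34711) - 1*(-468) = 1/(-34701) + 468 = -1/34701 + 468 = 16240067/34701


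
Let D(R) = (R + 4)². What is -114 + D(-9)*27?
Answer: 561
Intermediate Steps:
D(R) = (4 + R)²
-114 + D(-9)*27 = -114 + (4 - 9)²*27 = -114 + (-5)²*27 = -114 + 25*27 = -114 + 675 = 561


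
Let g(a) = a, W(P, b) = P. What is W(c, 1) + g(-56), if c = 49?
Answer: -7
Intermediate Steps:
W(c, 1) + g(-56) = 49 - 56 = -7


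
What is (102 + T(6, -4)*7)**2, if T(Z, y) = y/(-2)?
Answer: 13456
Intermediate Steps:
T(Z, y) = -y/2 (T(Z, y) = y*(-1/2) = -y/2)
(102 + T(6, -4)*7)**2 = (102 - 1/2*(-4)*7)**2 = (102 + 2*7)**2 = (102 + 14)**2 = 116**2 = 13456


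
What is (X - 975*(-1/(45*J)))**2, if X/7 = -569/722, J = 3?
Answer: 122832889/42224004 ≈ 2.9091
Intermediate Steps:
X = -3983/722 (X = 7*(-569/722) = -3983/722 ≈ -5.5166)
(X - 975*(-1/(45*J)))**2 = (-3983/722 - 975/((-45*3)))**2 = (-3983/722 - 975/(-135))**2 = (-3983/722 - 975*(-1/135))**2 = (-3983/722 + 65/9)**2 = (11083/6498)**2 = 122832889/42224004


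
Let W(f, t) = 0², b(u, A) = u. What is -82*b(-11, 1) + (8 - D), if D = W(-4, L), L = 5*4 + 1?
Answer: 910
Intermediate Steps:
L = 21 (L = 20 + 1 = 21)
W(f, t) = 0
D = 0
-82*b(-11, 1) + (8 - D) = -82*(-11) + (8 - 1*0) = 902 + (8 + 0) = 902 + 8 = 910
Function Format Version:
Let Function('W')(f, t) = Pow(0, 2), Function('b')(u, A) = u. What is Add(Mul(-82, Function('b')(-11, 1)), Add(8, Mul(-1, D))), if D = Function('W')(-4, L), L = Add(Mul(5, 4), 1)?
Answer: 910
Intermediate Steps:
L = 21 (L = Add(20, 1) = 21)
Function('W')(f, t) = 0
D = 0
Add(Mul(-82, Function('b')(-11, 1)), Add(8, Mul(-1, D))) = Add(Mul(-82, -11), Add(8, Mul(-1, 0))) = Add(902, Add(8, 0)) = Add(902, 8) = 910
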